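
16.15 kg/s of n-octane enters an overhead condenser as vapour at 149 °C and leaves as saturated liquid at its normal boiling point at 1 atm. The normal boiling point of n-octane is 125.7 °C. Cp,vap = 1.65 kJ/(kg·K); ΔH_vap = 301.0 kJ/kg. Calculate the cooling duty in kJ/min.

vapour 149→125.7 °C: -38.445 kJ/kg
condensation at 125.7 °C: -301 kJ/kg
Δh = -38.445 + -301 = -339.44 kJ/kg
Q = ṁ·Δh = 16.15 kg/s × -339.44 kJ/kg = -5482 kJ/s
|Q| = 5482 kW = 328920 kJ/min

Q_c = 329000 kJ/min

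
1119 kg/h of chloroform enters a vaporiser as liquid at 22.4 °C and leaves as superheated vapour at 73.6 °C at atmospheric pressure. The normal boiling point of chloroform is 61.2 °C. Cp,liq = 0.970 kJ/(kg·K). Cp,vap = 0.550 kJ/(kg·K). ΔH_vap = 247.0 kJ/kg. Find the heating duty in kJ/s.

liquid 22.4→61.2 °C: 37.636 kJ/kg
vaporisation at 61.2 °C: 247 kJ/kg
vapour 61.2→73.6 °C: 6.82 kJ/kg
Δh = 37.636 + 247 + 6.82 = 291.46 kJ/kg
Q = ṁ·Δh = 1119 kg/h × 291.46 kJ/kg = 326140 kJ/h
|Q| = 90.594 kW

Q = 90.6 kJ/s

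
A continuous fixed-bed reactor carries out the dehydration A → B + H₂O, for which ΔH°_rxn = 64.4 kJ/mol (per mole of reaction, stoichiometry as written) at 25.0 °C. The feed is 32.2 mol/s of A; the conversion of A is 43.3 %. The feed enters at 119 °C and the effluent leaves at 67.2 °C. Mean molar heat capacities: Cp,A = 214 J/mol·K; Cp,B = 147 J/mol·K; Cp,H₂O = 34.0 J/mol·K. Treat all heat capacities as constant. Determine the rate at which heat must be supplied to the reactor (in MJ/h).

Q_in = 1880 MJ/h

Extent of reaction ξ = 0.433 × 32.2 = 13.943 mol/s
Reaction term: ξ·ΔH°_rxn = 13.943 × 64.4 = 897.9 kJ/s
Sensible, feed 119→25 °C: -647.74 kJ/s
Outlet flows (mol/s): A 18.257, B 13.943, H₂O 13.943
Sensible, products 25→67.2 °C: 271.38 kJ/s
Q = ΔH = 521.54 kJ/s = 521.54 kW
Heat supplied = 1877.6 MJ/h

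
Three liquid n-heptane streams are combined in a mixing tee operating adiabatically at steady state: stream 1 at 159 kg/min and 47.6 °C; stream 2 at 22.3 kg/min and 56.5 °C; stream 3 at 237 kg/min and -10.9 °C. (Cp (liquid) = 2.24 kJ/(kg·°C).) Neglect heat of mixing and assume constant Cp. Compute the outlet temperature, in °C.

T_out = 14.9 °C

Adiabatic, steady state ⇒ Σ ṁᵢCp,ᵢ(T_out − Tᵢ) = 0
Σ ṁᵢCp,ᵢTᵢ = 159×2.24×47.6 + 22.3×2.24×56.5 + 237×2.24×-10.9 = 13989
Σ ṁᵢCp,ᵢ = 159×2.24 + 22.3×2.24 + 237×2.24 = 936.99
T_out = 13989 / 936.99 = 14.93 °C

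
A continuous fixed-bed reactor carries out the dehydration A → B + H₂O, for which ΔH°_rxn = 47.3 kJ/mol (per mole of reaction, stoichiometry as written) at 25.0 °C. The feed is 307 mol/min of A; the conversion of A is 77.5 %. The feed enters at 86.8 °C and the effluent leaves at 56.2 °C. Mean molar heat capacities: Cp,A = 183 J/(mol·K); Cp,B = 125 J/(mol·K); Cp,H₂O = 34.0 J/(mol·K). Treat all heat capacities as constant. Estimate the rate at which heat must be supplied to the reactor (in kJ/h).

Q_in = 561000 kJ/h

Extent of reaction ξ = 0.775 × 307 = 237.93 mol/min
Reaction term: ξ·ΔH°_rxn = 237.93 × 47.3 = 11254 kJ/min
Sensible, feed 86.8→25 °C: -3472 kJ/min
Outlet flows (mol/min): A 69.075, B 237.93, H₂O 237.93
Sensible, products 25→56.2 °C: 1574.7 kJ/min
Q = ΔH = 9356.6 kJ/min = 155.94 kW
Heat supplied = 561390 kJ/h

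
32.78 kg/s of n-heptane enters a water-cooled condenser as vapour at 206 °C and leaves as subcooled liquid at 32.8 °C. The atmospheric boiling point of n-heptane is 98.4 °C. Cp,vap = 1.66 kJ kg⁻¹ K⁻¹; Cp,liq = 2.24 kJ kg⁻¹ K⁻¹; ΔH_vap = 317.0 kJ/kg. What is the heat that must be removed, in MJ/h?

Q_c = 75800 MJ/h

vapour 206→98.4 °C: -178.62 kJ/kg
condensation at 98.4 °C: -317 kJ/kg
liquid 98.4→32.8 °C: -146.94 kJ/kg
Δh = -178.62 + -317 + -146.94 = -642.56 kJ/kg
Q = ṁ·Δh = 32.78 kg/s × -642.56 kJ/kg = -21063 kJ/s
|Q| = 21063 kW = 75827 MJ/h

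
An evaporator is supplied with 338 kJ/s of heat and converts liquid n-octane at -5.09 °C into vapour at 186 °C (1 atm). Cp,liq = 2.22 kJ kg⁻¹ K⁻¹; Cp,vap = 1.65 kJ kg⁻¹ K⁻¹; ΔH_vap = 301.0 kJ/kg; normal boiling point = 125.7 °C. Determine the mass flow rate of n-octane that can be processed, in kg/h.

ṁ = 1760 kg/h

Δh = 2.22×(125.7−-5.09) + 301.0 + 1.65×(186−125.7) = 690.85 kJ/kg
Q = 338 kJ/s = 338 kJ/s = 1.2168e+06 kJ/h
ṁ = Q/Δh = 1.2168e+06 / 690.85 = 1761.3 kg/h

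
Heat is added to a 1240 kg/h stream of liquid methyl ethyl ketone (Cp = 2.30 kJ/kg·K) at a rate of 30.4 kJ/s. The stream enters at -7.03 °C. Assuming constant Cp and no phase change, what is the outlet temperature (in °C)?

Q = 30.4 kJ/s = 109440 kJ/h
ΔT = Q/(ṁ·Cp) = 109440/(1240×2.30) = 38.373 K
T_out = -7.03 + 38.373 = 31.343 °C

T_out = 31.3 °C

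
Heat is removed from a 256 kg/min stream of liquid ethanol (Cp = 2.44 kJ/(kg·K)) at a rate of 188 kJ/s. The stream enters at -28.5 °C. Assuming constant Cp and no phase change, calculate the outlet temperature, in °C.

T_out = -46.6 °C

Q = 188 kJ/s = 11280 kJ/min
ΔT = Q/(ṁ·Cp) = 11280/(256×2.44) = 18.058 K
T_out = -28.5 − 18.058 = -46.558 °C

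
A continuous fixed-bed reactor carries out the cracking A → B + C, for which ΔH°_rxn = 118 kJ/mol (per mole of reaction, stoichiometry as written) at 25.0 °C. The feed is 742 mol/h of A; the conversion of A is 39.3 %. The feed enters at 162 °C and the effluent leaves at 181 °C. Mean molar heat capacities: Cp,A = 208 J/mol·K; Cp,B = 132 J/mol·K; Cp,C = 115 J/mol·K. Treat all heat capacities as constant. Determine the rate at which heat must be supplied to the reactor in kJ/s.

Q_in = 10.9 kJ/s

Extent of reaction ξ = 0.393 × 742 = 291.61 mol/h
Reaction term: ξ·ΔH°_rxn = 291.61 × 118 = 34410 kJ/h
Sensible, feed 162→25 °C: -21144 kJ/h
Outlet flows (mol/h): A 450.39, B 291.61, C 291.61
Sensible, products 25→181 °C: 25851 kJ/h
Q = ΔH = 39116 kJ/h = 10.866 kW
Heat supplied = 10.866 kJ/s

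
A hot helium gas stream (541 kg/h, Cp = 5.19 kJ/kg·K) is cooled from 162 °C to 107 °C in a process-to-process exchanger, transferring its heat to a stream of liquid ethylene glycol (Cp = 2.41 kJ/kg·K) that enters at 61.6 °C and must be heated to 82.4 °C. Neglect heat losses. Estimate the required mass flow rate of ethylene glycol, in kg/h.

Heat released by hot stream: Q = 541 × 5.19 × (162 − 107) = 154430 kJ/h
Energy balance on cold side (adiabatic exchanger): Q = ṁ_c·Cp_c·(T_c,out − T_c,in)
ṁ_c = 154430 / [2.41 × (82.4 − 61.6)] = 3080.7 kg/h

ṁ_c = 3080 kg/h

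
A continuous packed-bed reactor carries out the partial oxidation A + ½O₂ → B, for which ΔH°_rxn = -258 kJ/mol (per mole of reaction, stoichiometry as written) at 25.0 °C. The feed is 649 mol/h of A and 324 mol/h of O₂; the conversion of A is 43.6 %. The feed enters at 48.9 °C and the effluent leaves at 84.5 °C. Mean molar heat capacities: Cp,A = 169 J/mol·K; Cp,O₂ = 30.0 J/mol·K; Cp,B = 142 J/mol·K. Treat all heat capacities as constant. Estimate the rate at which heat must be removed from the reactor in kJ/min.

Q_out = 1160 kJ/min

Extent of reaction ξ = 0.436 × 649 = 282.96 mol/h
Reaction term: ξ·ΔH°_rxn = 282.96 × -258 = -73005 kJ/h
Sensible, feed 48.9→25 °C: -2853.7 kJ/h
Outlet flows (mol/h): A 366.04, O₂ 182.52, B 282.96
Sensible, products 25→84.5 °C: 6397.2 kJ/h
Q = ΔH = -69461 kJ/h = -19.295 kW
Heat removed = 1157.7 kJ/min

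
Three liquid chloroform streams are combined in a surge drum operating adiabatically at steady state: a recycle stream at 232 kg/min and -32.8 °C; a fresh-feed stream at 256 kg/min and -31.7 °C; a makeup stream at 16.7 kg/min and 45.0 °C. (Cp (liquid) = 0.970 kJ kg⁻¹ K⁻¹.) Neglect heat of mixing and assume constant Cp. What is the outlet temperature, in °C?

T_out = -29.7 °C

Energy balance with Q = 0: Σ ṁᵢCp,ᵢ(T_out − Tᵢ) = 0
Σ ṁᵢCp,ᵢTᵢ = 232×0.970×-32.8 + 256×0.970×-31.7 + 16.7×0.970×45.0 = -14524
Σ ṁᵢCp,ᵢ = 232×0.970 + 256×0.970 + 16.7×0.970 = 489.56
T_out = -14524 / 489.56 = -29.668 °C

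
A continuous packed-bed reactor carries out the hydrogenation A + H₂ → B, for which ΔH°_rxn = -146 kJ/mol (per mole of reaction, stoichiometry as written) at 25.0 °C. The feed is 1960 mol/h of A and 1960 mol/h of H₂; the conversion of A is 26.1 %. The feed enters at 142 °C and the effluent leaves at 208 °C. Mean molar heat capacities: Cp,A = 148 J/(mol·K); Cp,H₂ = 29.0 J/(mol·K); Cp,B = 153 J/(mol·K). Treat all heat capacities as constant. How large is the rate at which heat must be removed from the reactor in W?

Q_out = 15000 W

Extent of reaction ξ = 0.261 × 1960 = 511.56 mol/h
Reaction term: ξ·ΔH°_rxn = 511.56 × -146 = -74688 kJ/h
Sensible, feed 142→25 °C: -40590 kJ/h
Outlet flows (mol/h): A 1448.4, H₂ 1448.4, B 511.56
Sensible, products 25→208 °C: 61240 kJ/h
Q = ΔH = -54038 kJ/h = -15.011 kW
Heat removed = 15011 W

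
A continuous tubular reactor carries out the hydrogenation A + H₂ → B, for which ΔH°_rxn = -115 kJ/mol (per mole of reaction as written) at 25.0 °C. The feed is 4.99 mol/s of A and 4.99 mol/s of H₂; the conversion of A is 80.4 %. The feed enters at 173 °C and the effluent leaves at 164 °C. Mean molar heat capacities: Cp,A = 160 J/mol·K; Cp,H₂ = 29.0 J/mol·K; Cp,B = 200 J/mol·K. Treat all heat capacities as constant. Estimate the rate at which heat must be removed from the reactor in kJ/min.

Extent of reaction ξ = 0.804 × 4.99 = 4.012 mol/s
Reaction term: ξ·ΔH°_rxn = 4.012 × -115 = -461.38 kJ/s
Sensible, feed 173→25 °C: -139.58 kJ/s
Outlet flows (mol/s): A 0.97804, H₂ 0.97804, B 4.012
Sensible, products 25→164 °C: 137.23 kJ/s
Q = ΔH = -463.73 kJ/s = -463.73 kW
Heat removed = 27824 kJ/min

Q_out = 27800 kJ/min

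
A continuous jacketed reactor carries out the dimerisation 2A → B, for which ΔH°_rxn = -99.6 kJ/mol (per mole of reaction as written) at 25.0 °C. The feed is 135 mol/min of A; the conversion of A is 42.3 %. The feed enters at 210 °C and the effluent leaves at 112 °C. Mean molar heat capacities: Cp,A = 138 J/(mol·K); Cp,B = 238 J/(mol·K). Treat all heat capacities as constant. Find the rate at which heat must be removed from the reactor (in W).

Q_out = 79400 W

Extent of reaction ξ = 0.423 × 135 / 2 = 28.552 mol/min
Reaction term: ξ·ΔH°_rxn = 28.552 × -99.6 = -2843.8 kJ/min
Sensible, feed 210→25 °C: -3446.6 kJ/min
Outlet flows (mol/min): A 77.895, B 28.552
Sensible, products 25→112 °C: 1526.4 kJ/min
Q = ΔH = -4764 kJ/min = -79.399 kW
Heat removed = 79399 W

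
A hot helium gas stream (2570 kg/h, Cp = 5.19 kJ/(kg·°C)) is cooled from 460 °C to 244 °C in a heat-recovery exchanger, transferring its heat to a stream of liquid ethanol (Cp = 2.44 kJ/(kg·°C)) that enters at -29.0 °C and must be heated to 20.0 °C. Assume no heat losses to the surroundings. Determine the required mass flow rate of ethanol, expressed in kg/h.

ṁ_c = 24100 kg/h

Heat released by hot stream: Q = 2570 × 5.19 × (460 − 244) = 2.8811e+06 kJ/h
Energy balance on cold side (adiabatic exchanger): Q = ṁ_c·Cp_c·(T_c,out − T_c,in)
ṁ_c = 2.8811e+06 / [2.44 × (20.0 − -29.0)] = 24097 kg/h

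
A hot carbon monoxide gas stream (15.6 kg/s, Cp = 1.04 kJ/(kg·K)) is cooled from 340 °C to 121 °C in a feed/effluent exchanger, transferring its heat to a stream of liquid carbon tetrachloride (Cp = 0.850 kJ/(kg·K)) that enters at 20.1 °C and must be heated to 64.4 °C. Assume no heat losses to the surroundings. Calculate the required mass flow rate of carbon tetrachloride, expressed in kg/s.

ṁ_c = 94.4 kg/s

Heat released by hot stream: Q = 15.6 × 1.04 × (340 − 121) = 3553.1 kJ/s
Energy balance on cold side (adiabatic exchanger): Q = ṁ_c·Cp_c·(T_c,out − T_c,in)
ṁ_c = 3553.1 / [0.850 × (64.4 − 20.1)] = 94.358 kg/s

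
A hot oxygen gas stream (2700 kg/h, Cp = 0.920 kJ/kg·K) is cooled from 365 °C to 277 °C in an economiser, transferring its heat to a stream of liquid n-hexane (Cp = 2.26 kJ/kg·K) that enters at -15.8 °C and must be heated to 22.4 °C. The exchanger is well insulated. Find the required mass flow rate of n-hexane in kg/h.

Heat released by hot stream: Q = 2700 × 0.920 × (365 − 277) = 218590 kJ/h
Energy balance on cold side (adiabatic exchanger): Q = ṁ_c·Cp_c·(T_c,out − T_c,in)
ṁ_c = 218590 / [2.26 × (22.4 − -15.8)] = 2532 kg/h

ṁ_c = 2530 kg/h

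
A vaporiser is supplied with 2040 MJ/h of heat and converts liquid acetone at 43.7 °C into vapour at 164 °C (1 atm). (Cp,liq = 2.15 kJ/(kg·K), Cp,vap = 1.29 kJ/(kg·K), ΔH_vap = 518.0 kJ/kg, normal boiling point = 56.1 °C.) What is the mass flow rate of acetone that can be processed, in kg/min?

Δh = 2.15×(56.1−43.7) + 518.0 + 1.29×(164−56.1) = 683.85 kJ/kg
Q = 2040 MJ/h = 566.67 kJ/s = 34000 kJ/min
ṁ = Q/Δh = 34000 / 683.85 = 49.718 kg/min

ṁ = 49.7 kg/min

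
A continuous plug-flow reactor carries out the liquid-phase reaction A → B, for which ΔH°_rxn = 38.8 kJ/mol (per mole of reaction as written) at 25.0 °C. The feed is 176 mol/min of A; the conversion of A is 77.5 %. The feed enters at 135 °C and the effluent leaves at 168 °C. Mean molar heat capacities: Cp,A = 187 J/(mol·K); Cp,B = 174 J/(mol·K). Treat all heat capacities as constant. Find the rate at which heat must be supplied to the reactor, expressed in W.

Extent of reaction ξ = 0.775 × 176 = 136.4 mol/min
Reaction term: ξ·ΔH°_rxn = 136.4 × 38.8 = 5292.3 kJ/min
Sensible, feed 135→25 °C: -3620.3 kJ/min
Outlet flows (mol/min): A 39.6, B 136.4
Sensible, products 25→168 °C: 4452.8 kJ/min
Q = ΔH = 6124.8 kJ/min = 102.08 kW
Heat supplied = 102080 W

Q_in = 102000 W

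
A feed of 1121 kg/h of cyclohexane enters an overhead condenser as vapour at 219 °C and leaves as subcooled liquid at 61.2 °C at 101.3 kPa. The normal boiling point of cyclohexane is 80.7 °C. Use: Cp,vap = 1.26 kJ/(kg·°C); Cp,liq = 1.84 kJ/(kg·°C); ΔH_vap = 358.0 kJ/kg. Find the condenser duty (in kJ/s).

vapour 219→80.7 °C: -174.26 kJ/kg
condensation at 80.7 °C: -358 kJ/kg
liquid 80.7→61.2 °C: -35.88 kJ/kg
Δh = -174.26 + -358 + -35.88 = -568.14 kJ/kg
Q = ṁ·Δh = 1121 kg/h × -568.14 kJ/kg = -636880 kJ/h
|Q| = 176.91 kW

Q_c = 177 kJ/s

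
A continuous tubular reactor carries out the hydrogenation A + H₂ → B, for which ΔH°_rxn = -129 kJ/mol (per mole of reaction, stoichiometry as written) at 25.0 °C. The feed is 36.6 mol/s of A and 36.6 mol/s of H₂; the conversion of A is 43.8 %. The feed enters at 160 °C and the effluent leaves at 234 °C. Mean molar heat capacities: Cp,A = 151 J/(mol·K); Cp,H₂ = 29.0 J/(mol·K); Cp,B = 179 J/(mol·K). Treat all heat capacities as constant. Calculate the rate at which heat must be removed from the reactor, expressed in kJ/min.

Extent of reaction ξ = 0.438 × 36.6 = 16.031 mol/s
Reaction term: ξ·ΔH°_rxn = 16.031 × -129 = -2068 kJ/s
Sensible, feed 160→25 °C: -889.38 kJ/s
Outlet flows (mol/s): A 20.569, H₂ 20.569, B 16.031
Sensible, products 25→234 °C: 1373.5 kJ/s
Q = ΔH = -1583.8 kJ/s = -1583.8 kW
Heat removed = 95029 kJ/min

Q_out = 95000 kJ/min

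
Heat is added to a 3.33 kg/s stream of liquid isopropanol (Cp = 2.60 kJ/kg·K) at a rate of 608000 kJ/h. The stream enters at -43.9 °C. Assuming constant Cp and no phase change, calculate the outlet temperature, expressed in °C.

Q = 608000 kJ/h = 168.89 kJ/s
ΔT = Q/(ṁ·Cp) = 168.89/(3.33×2.60) = 19.507 K
T_out = -43.9 + 19.507 = -24.393 °C

T_out = -24.4 °C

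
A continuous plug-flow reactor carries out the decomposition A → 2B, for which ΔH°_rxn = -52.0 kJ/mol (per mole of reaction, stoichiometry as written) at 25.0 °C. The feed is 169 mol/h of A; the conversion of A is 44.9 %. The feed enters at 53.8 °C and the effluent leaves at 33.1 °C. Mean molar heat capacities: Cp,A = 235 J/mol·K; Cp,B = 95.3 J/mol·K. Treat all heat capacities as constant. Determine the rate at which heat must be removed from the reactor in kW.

Q_out = 1.33 kW

Extent of reaction ξ = 0.449 × 169 = 75.881 mol/h
Reaction term: ξ·ΔH°_rxn = 75.881 × -52.0 = -3945.8 kJ/h
Sensible, feed 53.8→25 °C: -1143.8 kJ/h
Outlet flows (mol/h): A 93.119, B 151.76
Sensible, products 25→33.1 °C: 294.4 kJ/h
Q = ΔH = -4795.2 kJ/h = -1.332 kW
Heat removed = 1.332 kW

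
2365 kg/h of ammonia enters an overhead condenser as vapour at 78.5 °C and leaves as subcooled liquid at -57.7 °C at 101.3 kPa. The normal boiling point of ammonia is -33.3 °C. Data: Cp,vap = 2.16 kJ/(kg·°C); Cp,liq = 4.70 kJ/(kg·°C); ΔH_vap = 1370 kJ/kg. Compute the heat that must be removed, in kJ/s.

Q_c = 1130 kJ/s

vapour 78.5→-33.3 °C: -241.49 kJ/kg
condensation at -33.3 °C: -1370 kJ/kg
liquid -33.3→-57.7 °C: -114.68 kJ/kg
Δh = -241.49 + -1370 + -114.68 = -1726.2 kJ/kg
Q = ṁ·Δh = 2365 kg/h × -1726.2 kJ/kg = -4.0824e+06 kJ/h
|Q| = 1134 kW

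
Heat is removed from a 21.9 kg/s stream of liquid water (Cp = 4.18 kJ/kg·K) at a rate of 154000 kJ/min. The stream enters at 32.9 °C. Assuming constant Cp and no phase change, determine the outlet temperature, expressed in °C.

T_out = 4.86 °C

Q = 154000 kJ/min = 2566.7 kJ/s
ΔT = Q/(ṁ·Cp) = 2566.7/(21.9×4.18) = 28.038 K
T_out = 32.9 − 28.038 = 4.8619 °C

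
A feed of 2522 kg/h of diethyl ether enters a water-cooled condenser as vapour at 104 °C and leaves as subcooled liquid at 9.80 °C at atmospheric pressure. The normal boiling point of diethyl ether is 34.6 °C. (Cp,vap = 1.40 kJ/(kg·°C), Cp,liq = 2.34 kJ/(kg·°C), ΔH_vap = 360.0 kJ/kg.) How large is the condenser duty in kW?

vapour 104→34.6 °C: -97.16 kJ/kg
condensation at 34.6 °C: -360 kJ/kg
liquid 34.6→9.80 °C: -58.032 kJ/kg
Δh = -97.16 + -360 + -58.032 = -515.19 kJ/kg
Q = ṁ·Δh = 2522 kg/h × -515.19 kJ/kg = -1.2993e+06 kJ/h
|Q| = 360.92 kW

Q_c = 361 kW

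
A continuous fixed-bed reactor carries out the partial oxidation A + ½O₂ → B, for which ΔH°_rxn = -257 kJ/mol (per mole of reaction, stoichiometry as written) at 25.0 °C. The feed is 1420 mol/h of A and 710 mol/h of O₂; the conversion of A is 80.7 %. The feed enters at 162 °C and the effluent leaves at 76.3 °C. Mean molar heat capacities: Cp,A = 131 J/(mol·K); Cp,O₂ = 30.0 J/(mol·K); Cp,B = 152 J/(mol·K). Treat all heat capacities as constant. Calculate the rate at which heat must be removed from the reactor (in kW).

Extent of reaction ξ = 0.807 × 1420 = 1145.9 mol/h
Reaction term: ξ·ΔH°_rxn = 1145.9 × -257 = -294510 kJ/h
Sensible, feed 162→25 °C: -28403 kJ/h
Outlet flows (mol/h): A 274.06, O₂ 137.03, B 1145.9
Sensible, products 25→76.3 °C: 10988 kJ/h
Q = ΔH = -311920 kJ/h = -86.645 kW
Heat removed = 86.645 kW

Q_out = 86.6 kW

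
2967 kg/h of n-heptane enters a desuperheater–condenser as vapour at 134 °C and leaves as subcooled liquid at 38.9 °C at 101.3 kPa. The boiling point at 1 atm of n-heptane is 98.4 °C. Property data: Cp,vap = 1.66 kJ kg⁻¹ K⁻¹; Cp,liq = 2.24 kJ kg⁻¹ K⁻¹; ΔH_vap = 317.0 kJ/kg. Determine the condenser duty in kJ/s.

vapour 134→98.4 °C: -59.096 kJ/kg
condensation at 98.4 °C: -317 kJ/kg
liquid 98.4→38.9 °C: -133.28 kJ/kg
Δh = -59.096 + -317 + -133.28 = -509.38 kJ/kg
Q = ṁ·Δh = 2967 kg/h × -509.38 kJ/kg = -1.5113e+06 kJ/h
|Q| = 419.81 kW

Q_c = 420 kJ/s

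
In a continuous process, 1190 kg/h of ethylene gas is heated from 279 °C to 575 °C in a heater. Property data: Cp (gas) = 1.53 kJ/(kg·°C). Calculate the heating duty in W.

Q = 150000 W

Q = ṁ·Cp·ΔT = 1190 × 1.53 × (575 − 279) = 538930 kJ/h
Converting: 538930 / 3600 s = 149.7 kW
Heating duty = 149700 W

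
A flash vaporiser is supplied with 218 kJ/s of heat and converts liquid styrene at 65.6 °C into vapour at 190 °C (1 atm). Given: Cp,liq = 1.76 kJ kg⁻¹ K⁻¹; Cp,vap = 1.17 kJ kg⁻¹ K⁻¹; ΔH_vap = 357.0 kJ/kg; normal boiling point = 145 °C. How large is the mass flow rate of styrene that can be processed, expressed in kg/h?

Δh = 1.76×(145−65.6) + 357.0 + 1.17×(190−145) = 549.39 kJ/kg
Q = 218 kJ/s = 218 kJ/s = 784800 kJ/h
ṁ = Q/Δh = 784800 / 549.39 = 1428.5 kg/h

ṁ = 1430 kg/h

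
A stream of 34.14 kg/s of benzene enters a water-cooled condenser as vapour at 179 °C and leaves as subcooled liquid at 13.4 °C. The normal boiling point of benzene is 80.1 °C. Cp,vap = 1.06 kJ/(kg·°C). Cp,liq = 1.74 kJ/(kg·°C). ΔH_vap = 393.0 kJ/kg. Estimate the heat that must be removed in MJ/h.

Q_c = 75400 MJ/h

vapour 179→80.1 °C: -104.83 kJ/kg
condensation at 80.1 °C: -393 kJ/kg
liquid 80.1→13.4 °C: -116.06 kJ/kg
Δh = -104.83 + -393 + -116.06 = -613.89 kJ/kg
Q = ṁ·Δh = 34.14 kg/s × -613.89 kJ/kg = -20958 kJ/s
|Q| = 20958 kW = 75450 MJ/h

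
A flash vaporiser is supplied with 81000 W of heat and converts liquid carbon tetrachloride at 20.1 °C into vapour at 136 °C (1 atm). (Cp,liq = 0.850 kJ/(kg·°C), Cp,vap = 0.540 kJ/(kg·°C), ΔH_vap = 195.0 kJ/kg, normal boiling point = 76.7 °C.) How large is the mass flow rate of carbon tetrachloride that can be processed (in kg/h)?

Δh = 0.850×(76.7−20.1) + 195.0 + 0.540×(136−76.7) = 275.13 kJ/kg
Q = 81000 W = 81 kJ/s = 291600 kJ/h
ṁ = Q/Δh = 291600 / 275.13 = 1059.9 kg/h

ṁ = 1060 kg/h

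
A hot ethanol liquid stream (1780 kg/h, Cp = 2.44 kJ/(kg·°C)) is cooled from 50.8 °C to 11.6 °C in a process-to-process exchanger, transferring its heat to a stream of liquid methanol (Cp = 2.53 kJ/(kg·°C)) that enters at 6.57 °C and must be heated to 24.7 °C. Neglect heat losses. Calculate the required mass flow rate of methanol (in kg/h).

Heat released by hot stream: Q = 1780 × 2.44 × (50.8 − 11.6) = 170250 kJ/h
Energy balance on cold side (adiabatic exchanger): Q = ṁ_c·Cp_c·(T_c,out − T_c,in)
ṁ_c = 170250 / [2.53 × (24.7 − 6.57)] = 3711.7 kg/h

ṁ_c = 3710 kg/h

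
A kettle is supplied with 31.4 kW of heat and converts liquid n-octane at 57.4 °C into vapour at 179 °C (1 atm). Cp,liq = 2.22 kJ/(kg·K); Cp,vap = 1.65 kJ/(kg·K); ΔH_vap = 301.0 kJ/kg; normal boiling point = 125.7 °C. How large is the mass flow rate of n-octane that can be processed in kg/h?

ṁ = 209 kg/h

Δh = 2.22×(125.7−57.4) + 301.0 + 1.65×(179−125.7) = 540.57 kJ/kg
Q = 31.4 kW = 31.4 kJ/s = 113040 kJ/h
ṁ = Q/Δh = 113040 / 540.57 = 209.11 kg/h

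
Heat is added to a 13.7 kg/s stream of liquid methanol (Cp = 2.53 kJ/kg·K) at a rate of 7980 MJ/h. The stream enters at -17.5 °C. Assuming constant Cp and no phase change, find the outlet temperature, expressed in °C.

Q = 7980 MJ/h = 2216.7 kJ/s
ΔT = Q/(ṁ·Cp) = 2216.7/(13.7×2.53) = 63.953 K
T_out = -17.5 + 63.953 = 46.453 °C

T_out = 46.5 °C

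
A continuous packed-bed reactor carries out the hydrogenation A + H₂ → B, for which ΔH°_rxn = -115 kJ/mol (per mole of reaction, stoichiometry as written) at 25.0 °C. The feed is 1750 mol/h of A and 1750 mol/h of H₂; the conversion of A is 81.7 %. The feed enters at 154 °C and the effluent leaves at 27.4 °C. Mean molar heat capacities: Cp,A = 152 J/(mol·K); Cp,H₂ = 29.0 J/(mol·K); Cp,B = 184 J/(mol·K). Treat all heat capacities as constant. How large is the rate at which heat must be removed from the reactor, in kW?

Extent of reaction ξ = 0.817 × 1750 = 1429.8 mol/h
Reaction term: ξ·ΔH°_rxn = 1429.8 × -115 = -164420 kJ/h
Sensible, feed 154→25 °C: -40861 kJ/h
Outlet flows (mol/h): A 320.25, H₂ 320.25, B 1429.8
Sensible, products 25→27.4 °C: 770.49 kJ/h
Q = ΔH = -204510 kJ/h = -56.809 kW
Heat removed = 56.809 kW

Q_out = 56.8 kW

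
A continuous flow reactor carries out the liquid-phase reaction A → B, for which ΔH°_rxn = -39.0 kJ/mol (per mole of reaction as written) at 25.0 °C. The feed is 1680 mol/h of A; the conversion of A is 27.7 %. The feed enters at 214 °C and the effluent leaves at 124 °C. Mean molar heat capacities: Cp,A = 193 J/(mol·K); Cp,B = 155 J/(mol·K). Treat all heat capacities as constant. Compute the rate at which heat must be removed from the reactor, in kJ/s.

Q_out = 13.6 kJ/s

Extent of reaction ξ = 0.277 × 1680 = 465.36 mol/h
Reaction term: ξ·ΔH°_rxn = 465.36 × -39.0 = -18149 kJ/h
Sensible, feed 214→25 °C: -61281 kJ/h
Outlet flows (mol/h): A 1214.6, B 465.36
Sensible, products 25→124 °C: 30349 kJ/h
Q = ΔH = -49081 kJ/h = -13.634 kW
Heat removed = 13.634 kJ/s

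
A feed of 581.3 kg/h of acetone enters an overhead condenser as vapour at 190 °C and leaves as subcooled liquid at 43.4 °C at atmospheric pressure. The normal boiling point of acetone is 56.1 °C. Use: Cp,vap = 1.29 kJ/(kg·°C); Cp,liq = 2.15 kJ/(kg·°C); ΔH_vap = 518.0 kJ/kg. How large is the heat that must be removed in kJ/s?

Q_c = 116 kJ/s

vapour 190→56.1 °C: -172.73 kJ/kg
condensation at 56.1 °C: -518 kJ/kg
liquid 56.1→43.4 °C: -27.305 kJ/kg
Δh = -172.73 + -518 + -27.305 = -718.04 kJ/kg
Q = ṁ·Δh = 581.3 kg/h × -718.04 kJ/kg = -417390 kJ/h
|Q| = 115.94 kW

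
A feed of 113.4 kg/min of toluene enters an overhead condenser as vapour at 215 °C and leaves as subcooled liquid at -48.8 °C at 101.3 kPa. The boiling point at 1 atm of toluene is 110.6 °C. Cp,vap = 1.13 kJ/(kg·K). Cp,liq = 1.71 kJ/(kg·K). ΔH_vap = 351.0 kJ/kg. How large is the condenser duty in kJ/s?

vapour 215→110.6 °C: -117.97 kJ/kg
condensation at 110.6 °C: -351 kJ/kg
liquid 110.6→-48.8 °C: -272.57 kJ/kg
Δh = -117.97 + -351 + -272.57 = -741.55 kJ/kg
Q = ṁ·Δh = 113.4 kg/min × -741.55 kJ/kg = -84091 kJ/min
|Q| = 1401.5 kW

Q_c = 1400 kJ/s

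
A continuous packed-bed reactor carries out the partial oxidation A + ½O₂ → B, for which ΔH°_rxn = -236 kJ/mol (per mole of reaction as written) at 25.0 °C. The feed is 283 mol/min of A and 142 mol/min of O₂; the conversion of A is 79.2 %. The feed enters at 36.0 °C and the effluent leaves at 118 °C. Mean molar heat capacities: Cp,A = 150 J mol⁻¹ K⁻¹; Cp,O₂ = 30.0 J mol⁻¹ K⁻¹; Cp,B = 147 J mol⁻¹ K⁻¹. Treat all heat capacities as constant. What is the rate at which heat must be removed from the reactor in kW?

Q_out = 824 kW

Extent of reaction ξ = 0.792 × 283 = 224.14 mol/min
Reaction term: ξ·ΔH°_rxn = 224.14 × -236 = -52896 kJ/min
Sensible, feed 36.0→25 °C: -513.81 kJ/min
Outlet flows (mol/min): A 58.864, O₂ 29.932, B 224.14
Sensible, products 25→118 °C: 3968.8 kJ/min
Q = ΔH = -49441 kJ/min = -824.02 kW
Heat removed = 824.02 kW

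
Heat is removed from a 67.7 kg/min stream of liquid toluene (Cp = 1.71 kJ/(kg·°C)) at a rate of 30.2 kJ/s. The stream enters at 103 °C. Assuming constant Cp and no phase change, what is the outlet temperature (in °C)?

T_out = 87.3 °C

Q = 30.2 kJ/s = 1812 kJ/min
ΔT = Q/(ṁ·Cp) = 1812/(67.7×1.71) = 15.652 K
T_out = 103 − 15.652 = 87.348 °C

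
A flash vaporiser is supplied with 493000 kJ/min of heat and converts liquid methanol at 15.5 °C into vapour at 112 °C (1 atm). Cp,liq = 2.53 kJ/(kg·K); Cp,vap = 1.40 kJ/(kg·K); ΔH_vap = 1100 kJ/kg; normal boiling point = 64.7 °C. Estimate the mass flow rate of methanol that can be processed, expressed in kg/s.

ṁ = 6.37 kg/s

Δh = 2.53×(64.7−15.5) + 1100 + 1.40×(112−64.7) = 1290.7 kJ/kg
Q = 493000 kJ/min = 8216.7 kJ/s = 8216.7 kJ/s
ṁ = Q/Δh = 8216.7 / 1290.7 = 6.3661 kg/s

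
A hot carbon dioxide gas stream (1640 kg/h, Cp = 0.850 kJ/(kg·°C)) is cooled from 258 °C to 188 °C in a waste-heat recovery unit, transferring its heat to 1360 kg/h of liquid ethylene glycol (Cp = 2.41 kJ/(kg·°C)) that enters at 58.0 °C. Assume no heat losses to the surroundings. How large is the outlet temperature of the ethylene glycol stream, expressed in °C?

T_c,out = 87.8 °C

Heat released by hot stream: Q = 1640 × 0.850 × (258 − 188) = 97580 kJ/h
Energy balance on cold side (adiabatic exchanger): Q = ṁ_c·Cp_c·(T_c,out − T_c,in)
T_c,out = 58.0 + 97580/(1360 × 2.41) = 87.772 °C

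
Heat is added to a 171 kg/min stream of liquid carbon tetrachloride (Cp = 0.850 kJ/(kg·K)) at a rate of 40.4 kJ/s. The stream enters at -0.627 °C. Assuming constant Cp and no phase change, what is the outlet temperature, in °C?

Q = 40.4 kJ/s = 2424 kJ/min
ΔT = Q/(ṁ·Cp) = 2424/(171×0.850) = 16.677 K
T_out = -0.627 + 16.677 = 16.05 °C

T_out = 16.0 °C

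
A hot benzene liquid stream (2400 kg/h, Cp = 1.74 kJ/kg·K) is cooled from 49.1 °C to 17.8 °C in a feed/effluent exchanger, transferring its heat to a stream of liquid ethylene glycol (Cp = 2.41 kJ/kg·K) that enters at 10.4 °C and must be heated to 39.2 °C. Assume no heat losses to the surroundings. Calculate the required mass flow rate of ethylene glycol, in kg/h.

ṁ_c = 1880 kg/h

Heat released by hot stream: Q = 2400 × 1.74 × (49.1 − 17.8) = 130710 kJ/h
Energy balance on cold side (adiabatic exchanger): Q = ṁ_c·Cp_c·(T_c,out − T_c,in)
ṁ_c = 130710 / [2.41 × (39.2 − 10.4)] = 1883.2 kg/h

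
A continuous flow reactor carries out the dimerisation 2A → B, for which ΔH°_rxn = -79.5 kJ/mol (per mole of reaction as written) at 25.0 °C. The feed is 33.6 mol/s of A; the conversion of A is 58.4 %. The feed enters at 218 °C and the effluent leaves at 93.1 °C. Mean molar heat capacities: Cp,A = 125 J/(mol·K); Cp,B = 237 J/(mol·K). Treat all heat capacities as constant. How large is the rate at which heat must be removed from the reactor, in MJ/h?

Extent of reaction ξ = 0.584 × 33.6 / 2 = 9.8112 mol/s
Reaction term: ξ·ΔH°_rxn = 9.8112 × -79.5 = -779.99 kJ/s
Sensible, feed 218→25 °C: -810.6 kJ/s
Outlet flows (mol/s): A 13.978, B 9.8112
Sensible, products 25→93.1 °C: 277.33 kJ/s
Q = ΔH = -1313.3 kJ/s = -1313.3 kW
Heat removed = 4727.7 MJ/h

Q_out = 4730 MJ/h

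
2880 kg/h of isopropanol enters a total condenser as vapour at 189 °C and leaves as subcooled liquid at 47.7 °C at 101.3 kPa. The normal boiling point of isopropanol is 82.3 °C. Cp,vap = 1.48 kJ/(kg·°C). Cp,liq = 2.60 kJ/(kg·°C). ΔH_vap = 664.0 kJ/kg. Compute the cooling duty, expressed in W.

Q_c = 730000 W

vapour 189→82.3 °C: -157.92 kJ/kg
condensation at 82.3 °C: -664 kJ/kg
liquid 82.3→47.7 °C: -89.96 kJ/kg
Δh = -157.92 + -664 + -89.96 = -911.88 kJ/kg
Q = ṁ·Δh = 2880 kg/h × -911.88 kJ/kg = -2.6262e+06 kJ/h
|Q| = 729.5 kW = 729500 W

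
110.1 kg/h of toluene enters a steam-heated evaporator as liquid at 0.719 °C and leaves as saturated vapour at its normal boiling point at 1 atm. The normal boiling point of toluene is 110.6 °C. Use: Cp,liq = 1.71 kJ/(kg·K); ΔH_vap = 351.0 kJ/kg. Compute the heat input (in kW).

Q = 16.5 kW

liquid 0.719→110.6 °C: 187.9 kJ/kg
vaporisation at 110.6 °C: 351 kJ/kg
Δh = 187.9 + 351 = 538.9 kJ/kg
Q = ṁ·Δh = 110.1 kg/h × 538.9 kJ/kg = 59333 kJ/h
|Q| = 16.481 kW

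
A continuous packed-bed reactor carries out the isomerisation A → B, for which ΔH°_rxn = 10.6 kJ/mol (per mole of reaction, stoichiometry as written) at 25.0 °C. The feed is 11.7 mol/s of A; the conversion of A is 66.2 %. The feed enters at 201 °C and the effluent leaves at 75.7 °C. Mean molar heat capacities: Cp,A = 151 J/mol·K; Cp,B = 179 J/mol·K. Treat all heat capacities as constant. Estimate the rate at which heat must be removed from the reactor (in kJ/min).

Extent of reaction ξ = 0.662 × 11.7 = 7.7454 mol/s
Reaction term: ξ·ΔH°_rxn = 7.7454 × 10.6 = 82.101 kJ/s
Sensible, feed 201→25 °C: -310.94 kJ/s
Outlet flows (mol/s): A 3.9546, B 7.7454
Sensible, products 25→75.7 °C: 100.57 kJ/s
Q = ΔH = -128.27 kJ/s = -128.27 kW
Heat removed = 7696.3 kJ/min

Q_out = 7700 kJ/min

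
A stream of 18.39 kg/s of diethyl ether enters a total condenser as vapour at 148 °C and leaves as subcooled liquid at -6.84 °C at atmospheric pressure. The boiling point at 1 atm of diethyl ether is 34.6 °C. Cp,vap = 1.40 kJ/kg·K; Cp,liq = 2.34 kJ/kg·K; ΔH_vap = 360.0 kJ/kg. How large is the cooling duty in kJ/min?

vapour 148→34.6 °C: -158.76 kJ/kg
condensation at 34.6 °C: -360 kJ/kg
liquid 34.6→-6.84 °C: -96.97 kJ/kg
Δh = -158.76 + -360 + -96.97 = -615.73 kJ/kg
Q = ṁ·Δh = 18.39 kg/s × -615.73 kJ/kg = -11323 kJ/s
|Q| = 11323 kW = 679400 kJ/min

Q_c = 679000 kJ/min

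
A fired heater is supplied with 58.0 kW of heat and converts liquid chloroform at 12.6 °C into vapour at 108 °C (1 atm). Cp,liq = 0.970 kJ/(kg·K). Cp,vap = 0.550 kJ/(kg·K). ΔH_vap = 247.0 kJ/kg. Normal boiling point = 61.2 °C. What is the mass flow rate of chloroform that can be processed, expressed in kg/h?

ṁ = 653 kg/h

Δh = 0.970×(61.2−12.6) + 247.0 + 0.550×(108−61.2) = 319.88 kJ/kg
Q = 58.0 kW = 58 kJ/s = 208800 kJ/h
ṁ = Q/Δh = 208800 / 319.88 = 652.74 kg/h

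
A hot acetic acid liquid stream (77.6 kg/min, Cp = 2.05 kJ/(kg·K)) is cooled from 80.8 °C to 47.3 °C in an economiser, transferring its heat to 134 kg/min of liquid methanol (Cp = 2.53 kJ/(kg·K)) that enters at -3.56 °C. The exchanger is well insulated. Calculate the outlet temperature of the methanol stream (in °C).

Heat released by hot stream: Q = 77.6 × 2.05 × (80.8 − 47.3) = 5329.2 kJ/min
Energy balance on cold side (adiabatic exchanger): Q = ṁ_c·Cp_c·(T_c,out − T_c,in)
T_c,out = -3.56 + 5329.2/(134 × 2.53) = 12.159 °C

T_c,out = 12.2 °C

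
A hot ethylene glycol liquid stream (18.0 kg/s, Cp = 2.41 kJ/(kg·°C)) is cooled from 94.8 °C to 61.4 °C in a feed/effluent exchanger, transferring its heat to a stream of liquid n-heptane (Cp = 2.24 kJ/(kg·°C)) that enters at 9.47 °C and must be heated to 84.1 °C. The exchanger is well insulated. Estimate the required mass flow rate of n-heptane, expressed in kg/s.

ṁ_c = 8.67 kg/s

Heat released by hot stream: Q = 18.0 × 2.41 × (94.8 − 61.4) = 1448.9 kJ/s
Energy balance on cold side (adiabatic exchanger): Q = ṁ_c·Cp_c·(T_c,out − T_c,in)
ṁ_c = 1448.9 / [2.24 × (84.1 − 9.47)] = 8.6671 kg/s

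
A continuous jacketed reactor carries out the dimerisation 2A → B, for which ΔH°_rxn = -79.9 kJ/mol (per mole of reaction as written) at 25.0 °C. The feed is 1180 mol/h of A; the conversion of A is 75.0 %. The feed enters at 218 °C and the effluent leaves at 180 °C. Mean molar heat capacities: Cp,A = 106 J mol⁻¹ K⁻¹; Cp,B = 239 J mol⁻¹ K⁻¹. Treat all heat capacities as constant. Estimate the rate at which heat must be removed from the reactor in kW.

Extent of reaction ξ = 0.750 × 1180 / 2 = 442.5 mol/h
Reaction term: ξ·ΔH°_rxn = 442.5 × -79.9 = -35356 kJ/h
Sensible, feed 218→25 °C: -24140 kJ/h
Outlet flows (mol/h): A 295, B 442.5
Sensible, products 25→180 °C: 21239 kJ/h
Q = ΔH = -38257 kJ/h = -10.627 kW
Heat removed = 10.627 kW

Q_out = 10.6 kW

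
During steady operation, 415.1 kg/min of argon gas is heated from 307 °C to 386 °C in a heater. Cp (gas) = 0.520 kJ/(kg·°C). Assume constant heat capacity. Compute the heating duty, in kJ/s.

Q = ṁ·Cp·ΔT = 415.1 × 0.520 × (386 − 307) = 17052 kJ/min
Converting: 17052 / 60 s = 284.21 kW

Q = 284 kJ/s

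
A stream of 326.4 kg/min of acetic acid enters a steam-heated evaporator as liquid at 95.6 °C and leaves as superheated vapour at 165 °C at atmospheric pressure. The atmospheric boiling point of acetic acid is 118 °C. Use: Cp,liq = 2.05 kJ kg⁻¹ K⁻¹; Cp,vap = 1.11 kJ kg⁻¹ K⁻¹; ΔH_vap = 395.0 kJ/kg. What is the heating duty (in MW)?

liquid 95.6→118 °C: 45.92 kJ/kg
vaporisation at 118 °C: 395 kJ/kg
vapour 118→165 °C: 52.17 kJ/kg
Δh = 45.92 + 395 + 52.17 = 493.09 kJ/kg
Q = ṁ·Δh = 326.4 kg/min × 493.09 kJ/kg = 160940 kJ/min
|Q| = 2682.4 kW = 2.6824 MW

Q = 2.68 MW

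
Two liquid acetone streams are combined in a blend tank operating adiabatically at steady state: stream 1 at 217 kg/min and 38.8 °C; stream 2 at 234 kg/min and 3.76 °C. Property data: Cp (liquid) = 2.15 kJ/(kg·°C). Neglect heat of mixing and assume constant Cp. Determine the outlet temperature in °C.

Energy balance with Q = 0: Σ ṁᵢCp,ᵢ(T_out − Tᵢ) = 0
T_out = Σ ṁᵢCp,ᵢTᵢ / Σ ṁᵢCp,ᵢ
      = 19994 / 969.65 = 20.62 °C

T_out = 20.6 °C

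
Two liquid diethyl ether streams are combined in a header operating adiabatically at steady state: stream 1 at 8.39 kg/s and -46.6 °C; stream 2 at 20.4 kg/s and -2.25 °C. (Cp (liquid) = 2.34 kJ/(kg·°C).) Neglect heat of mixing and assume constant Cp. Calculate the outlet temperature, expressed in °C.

Energy balance with Q = 0: Σ ṁᵢCp,ᵢ(T_out − Tᵢ) = 0
T_out = Σ ṁᵢCp,ᵢTᵢ / Σ ṁᵢCp,ᵢ
      = -1022.3 / 67.369 = -15.175 °C

T_out = -15.2 °C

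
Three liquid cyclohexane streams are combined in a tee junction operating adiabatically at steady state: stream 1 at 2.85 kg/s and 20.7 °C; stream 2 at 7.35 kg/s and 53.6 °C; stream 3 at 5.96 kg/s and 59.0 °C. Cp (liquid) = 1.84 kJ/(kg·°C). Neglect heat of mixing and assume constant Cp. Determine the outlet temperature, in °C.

T_out = 49.8 °C

Energy balance with Q = 0: Σ ṁᵢCp,ᵢ(T_out − Tᵢ) = 0
Σ ṁᵢCp,ᵢTᵢ = 2.85×1.84×20.7 + 7.35×1.84×53.6 + 5.96×1.84×59.0 = 1480.5
Σ ṁᵢCp,ᵢ = 2.85×1.84 + 7.35×1.84 + 5.96×1.84 = 29.734
T_out = 1480.5 / 29.734 = 49.789 °C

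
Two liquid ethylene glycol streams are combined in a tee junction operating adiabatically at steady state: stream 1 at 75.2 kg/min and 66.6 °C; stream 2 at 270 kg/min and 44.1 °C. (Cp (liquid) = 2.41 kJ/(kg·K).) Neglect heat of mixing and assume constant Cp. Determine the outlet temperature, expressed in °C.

Energy balance with Q = 0: Σ ṁᵢCp,ᵢ(T_out − Tᵢ) = 0
Σ ṁᵢCp,ᵢTᵢ = 75.2×2.41×66.6 + 270×2.41×44.1 = 40766
Σ ṁᵢCp,ᵢ = 75.2×2.41 + 270×2.41 = 831.93
T_out = 40766 / 831.93 = 49.002 °C

T_out = 49.0 °C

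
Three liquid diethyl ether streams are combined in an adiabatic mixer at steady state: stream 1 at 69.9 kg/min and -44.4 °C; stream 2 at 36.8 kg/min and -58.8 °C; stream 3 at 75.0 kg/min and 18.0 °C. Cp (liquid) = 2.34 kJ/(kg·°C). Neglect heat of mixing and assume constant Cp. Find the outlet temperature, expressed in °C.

T_out = -21.6 °C

Energy balance with Q = 0: Σ ṁᵢCp,ᵢ(T_out − Tᵢ) = 0
T_out = Σ ṁᵢCp,ᵢTᵢ / Σ ṁᵢCp,ᵢ
      = -9166.7 / 425.18 = -21.56 °C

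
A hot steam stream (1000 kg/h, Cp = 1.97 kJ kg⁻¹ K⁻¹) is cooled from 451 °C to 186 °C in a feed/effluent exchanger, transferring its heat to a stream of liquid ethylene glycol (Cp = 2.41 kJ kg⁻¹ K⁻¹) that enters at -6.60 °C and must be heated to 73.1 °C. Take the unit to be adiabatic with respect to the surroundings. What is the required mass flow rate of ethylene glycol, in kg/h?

Heat released by hot stream: Q = 1000 × 1.97 × (451 − 186) = 522050 kJ/h
Energy balance on cold side (adiabatic exchanger): Q = ṁ_c·Cp_c·(T_c,out − T_c,in)
ṁ_c = 522050 / [2.41 × (73.1 − -6.60)] = 2717.9 kg/h

ṁ_c = 2720 kg/h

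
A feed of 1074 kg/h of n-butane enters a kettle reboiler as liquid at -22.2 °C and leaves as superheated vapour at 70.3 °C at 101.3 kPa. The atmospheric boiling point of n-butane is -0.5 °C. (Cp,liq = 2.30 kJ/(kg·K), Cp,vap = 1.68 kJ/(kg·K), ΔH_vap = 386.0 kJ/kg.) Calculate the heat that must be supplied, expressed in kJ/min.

Q = 9930 kJ/min

liquid -22.2→-0.5 °C: 49.91 kJ/kg
vaporisation at -0.5 °C: 386 kJ/kg
vapour -0.5→70.3 °C: 118.94 kJ/kg
Δh = 49.91 + 386 + 118.94 = 554.85 kJ/kg
Q = ṁ·Δh = 1074 kg/h × 554.85 kJ/kg = 595910 kJ/h
|Q| = 165.53 kW = 9931.9 kJ/min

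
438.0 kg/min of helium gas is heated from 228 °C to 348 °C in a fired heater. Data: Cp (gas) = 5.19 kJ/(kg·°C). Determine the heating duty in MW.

Q = ṁ·Cp·ΔT = 438.0 × 5.19 × (348 − 228) = 272790 kJ/min
Converting: 272790 / 60 s = 4546.4 kW
Heating duty = 4.5464 MW

Q = 4.55 MW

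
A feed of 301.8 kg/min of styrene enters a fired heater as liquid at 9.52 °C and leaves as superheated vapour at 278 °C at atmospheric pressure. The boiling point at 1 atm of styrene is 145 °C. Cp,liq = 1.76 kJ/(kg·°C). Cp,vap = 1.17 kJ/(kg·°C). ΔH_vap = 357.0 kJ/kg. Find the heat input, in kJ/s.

liquid 9.52→145 °C: 238.44 kJ/kg
vaporisation at 145 °C: 357 kJ/kg
vapour 145→278 °C: 155.61 kJ/kg
Δh = 238.44 + 357 + 155.61 = 751.05 kJ/kg
Q = ṁ·Δh = 301.8 kg/min × 751.05 kJ/kg = 226670 kJ/min
|Q| = 3777.8 kW

Q = 3780 kJ/s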